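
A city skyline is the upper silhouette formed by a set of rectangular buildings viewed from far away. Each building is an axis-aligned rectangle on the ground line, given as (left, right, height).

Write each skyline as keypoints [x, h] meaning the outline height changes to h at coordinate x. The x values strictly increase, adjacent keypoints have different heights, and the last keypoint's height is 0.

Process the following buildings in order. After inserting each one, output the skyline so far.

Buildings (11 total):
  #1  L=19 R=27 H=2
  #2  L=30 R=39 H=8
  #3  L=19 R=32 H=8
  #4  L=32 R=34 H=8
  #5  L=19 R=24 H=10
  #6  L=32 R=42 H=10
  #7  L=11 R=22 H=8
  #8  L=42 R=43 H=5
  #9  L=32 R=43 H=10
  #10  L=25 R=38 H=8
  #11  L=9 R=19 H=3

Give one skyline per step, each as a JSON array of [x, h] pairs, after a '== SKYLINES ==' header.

== SKYLINES ==
[[19,2],[27,0]]
[[19,2],[27,0],[30,8],[39,0]]
[[19,8],[39,0]]
[[19,8],[39,0]]
[[19,10],[24,8],[39,0]]
[[19,10],[24,8],[32,10],[42,0]]
[[11,8],[19,10],[24,8],[32,10],[42,0]]
[[11,8],[19,10],[24,8],[32,10],[42,5],[43,0]]
[[11,8],[19,10],[24,8],[32,10],[43,0]]
[[11,8],[19,10],[24,8],[32,10],[43,0]]
[[9,3],[11,8],[19,10],[24,8],[32,10],[43,0]]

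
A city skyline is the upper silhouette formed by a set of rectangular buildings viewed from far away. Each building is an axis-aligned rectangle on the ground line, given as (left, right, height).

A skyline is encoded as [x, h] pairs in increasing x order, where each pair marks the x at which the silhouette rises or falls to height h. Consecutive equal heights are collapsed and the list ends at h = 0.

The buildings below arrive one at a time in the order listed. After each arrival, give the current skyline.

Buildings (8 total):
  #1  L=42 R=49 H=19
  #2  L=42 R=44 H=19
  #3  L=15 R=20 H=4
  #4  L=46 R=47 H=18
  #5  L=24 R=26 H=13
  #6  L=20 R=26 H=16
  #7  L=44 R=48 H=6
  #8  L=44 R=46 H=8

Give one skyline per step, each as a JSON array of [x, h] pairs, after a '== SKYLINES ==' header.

== SKYLINES ==
[[42,19],[49,0]]
[[42,19],[49,0]]
[[15,4],[20,0],[42,19],[49,0]]
[[15,4],[20,0],[42,19],[49,0]]
[[15,4],[20,0],[24,13],[26,0],[42,19],[49,0]]
[[15,4],[20,16],[26,0],[42,19],[49,0]]
[[15,4],[20,16],[26,0],[42,19],[49,0]]
[[15,4],[20,16],[26,0],[42,19],[49,0]]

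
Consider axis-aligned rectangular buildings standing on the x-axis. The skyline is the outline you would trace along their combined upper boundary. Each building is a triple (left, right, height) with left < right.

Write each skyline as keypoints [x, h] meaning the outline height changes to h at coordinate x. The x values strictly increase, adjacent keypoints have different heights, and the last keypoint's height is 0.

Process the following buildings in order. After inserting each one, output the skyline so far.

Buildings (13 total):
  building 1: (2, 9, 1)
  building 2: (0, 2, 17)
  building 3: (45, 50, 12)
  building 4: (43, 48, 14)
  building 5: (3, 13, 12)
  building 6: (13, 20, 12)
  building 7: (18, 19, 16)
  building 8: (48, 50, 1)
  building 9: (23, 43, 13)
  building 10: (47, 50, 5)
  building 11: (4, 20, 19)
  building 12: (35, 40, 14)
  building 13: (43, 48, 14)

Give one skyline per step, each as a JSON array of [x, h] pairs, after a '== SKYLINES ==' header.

== SKYLINES ==
[[2,1],[9,0]]
[[0,17],[2,1],[9,0]]
[[0,17],[2,1],[9,0],[45,12],[50,0]]
[[0,17],[2,1],[9,0],[43,14],[48,12],[50,0]]
[[0,17],[2,1],[3,12],[13,0],[43,14],[48,12],[50,0]]
[[0,17],[2,1],[3,12],[20,0],[43,14],[48,12],[50,0]]
[[0,17],[2,1],[3,12],[18,16],[19,12],[20,0],[43,14],[48,12],[50,0]]
[[0,17],[2,1],[3,12],[18,16],[19,12],[20,0],[43,14],[48,12],[50,0]]
[[0,17],[2,1],[3,12],[18,16],[19,12],[20,0],[23,13],[43,14],[48,12],[50,0]]
[[0,17],[2,1],[3,12],[18,16],[19,12],[20,0],[23,13],[43,14],[48,12],[50,0]]
[[0,17],[2,1],[3,12],[4,19],[20,0],[23,13],[43,14],[48,12],[50,0]]
[[0,17],[2,1],[3,12],[4,19],[20,0],[23,13],[35,14],[40,13],[43,14],[48,12],[50,0]]
[[0,17],[2,1],[3,12],[4,19],[20,0],[23,13],[35,14],[40,13],[43,14],[48,12],[50,0]]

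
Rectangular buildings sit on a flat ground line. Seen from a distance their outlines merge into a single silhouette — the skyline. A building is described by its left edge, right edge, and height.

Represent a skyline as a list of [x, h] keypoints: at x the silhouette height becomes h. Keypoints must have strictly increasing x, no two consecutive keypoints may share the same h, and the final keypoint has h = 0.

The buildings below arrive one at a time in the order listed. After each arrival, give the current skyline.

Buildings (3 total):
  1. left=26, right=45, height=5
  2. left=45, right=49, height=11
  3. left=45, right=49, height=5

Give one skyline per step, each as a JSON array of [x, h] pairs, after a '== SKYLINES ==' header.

== SKYLINES ==
[[26,5],[45,0]]
[[26,5],[45,11],[49,0]]
[[26,5],[45,11],[49,0]]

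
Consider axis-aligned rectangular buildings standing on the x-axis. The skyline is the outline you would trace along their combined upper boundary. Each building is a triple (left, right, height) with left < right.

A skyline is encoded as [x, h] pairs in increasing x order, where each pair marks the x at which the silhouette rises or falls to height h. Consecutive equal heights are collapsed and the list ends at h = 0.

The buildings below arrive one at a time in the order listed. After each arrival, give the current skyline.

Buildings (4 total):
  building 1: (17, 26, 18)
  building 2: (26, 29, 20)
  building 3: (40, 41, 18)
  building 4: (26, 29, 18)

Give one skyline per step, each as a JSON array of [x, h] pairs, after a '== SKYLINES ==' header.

== SKYLINES ==
[[17,18],[26,0]]
[[17,18],[26,20],[29,0]]
[[17,18],[26,20],[29,0],[40,18],[41,0]]
[[17,18],[26,20],[29,0],[40,18],[41,0]]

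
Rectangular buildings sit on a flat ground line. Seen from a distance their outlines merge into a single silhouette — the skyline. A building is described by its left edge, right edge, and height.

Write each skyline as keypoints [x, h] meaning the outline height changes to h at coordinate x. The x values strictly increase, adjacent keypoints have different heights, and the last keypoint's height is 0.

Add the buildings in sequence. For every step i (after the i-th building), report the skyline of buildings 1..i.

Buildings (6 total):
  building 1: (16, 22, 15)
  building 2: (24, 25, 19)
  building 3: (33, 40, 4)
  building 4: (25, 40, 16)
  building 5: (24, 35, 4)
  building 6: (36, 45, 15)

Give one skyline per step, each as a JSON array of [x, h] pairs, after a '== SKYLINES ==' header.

== SKYLINES ==
[[16,15],[22,0]]
[[16,15],[22,0],[24,19],[25,0]]
[[16,15],[22,0],[24,19],[25,0],[33,4],[40,0]]
[[16,15],[22,0],[24,19],[25,16],[40,0]]
[[16,15],[22,0],[24,19],[25,16],[40,0]]
[[16,15],[22,0],[24,19],[25,16],[40,15],[45,0]]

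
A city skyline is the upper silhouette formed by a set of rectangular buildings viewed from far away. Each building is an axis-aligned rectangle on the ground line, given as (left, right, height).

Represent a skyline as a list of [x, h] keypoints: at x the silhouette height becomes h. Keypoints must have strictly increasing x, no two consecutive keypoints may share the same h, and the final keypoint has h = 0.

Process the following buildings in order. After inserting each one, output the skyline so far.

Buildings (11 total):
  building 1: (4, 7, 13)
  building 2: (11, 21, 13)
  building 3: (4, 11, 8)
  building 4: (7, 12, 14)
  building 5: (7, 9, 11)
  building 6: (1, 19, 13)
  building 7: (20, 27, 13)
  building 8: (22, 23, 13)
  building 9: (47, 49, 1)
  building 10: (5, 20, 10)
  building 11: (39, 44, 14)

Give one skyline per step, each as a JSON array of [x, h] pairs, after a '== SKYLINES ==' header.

== SKYLINES ==
[[4,13],[7,0]]
[[4,13],[7,0],[11,13],[21,0]]
[[4,13],[7,8],[11,13],[21,0]]
[[4,13],[7,14],[12,13],[21,0]]
[[4,13],[7,14],[12,13],[21,0]]
[[1,13],[7,14],[12,13],[21,0]]
[[1,13],[7,14],[12,13],[27,0]]
[[1,13],[7,14],[12,13],[27,0]]
[[1,13],[7,14],[12,13],[27,0],[47,1],[49,0]]
[[1,13],[7,14],[12,13],[27,0],[47,1],[49,0]]
[[1,13],[7,14],[12,13],[27,0],[39,14],[44,0],[47,1],[49,0]]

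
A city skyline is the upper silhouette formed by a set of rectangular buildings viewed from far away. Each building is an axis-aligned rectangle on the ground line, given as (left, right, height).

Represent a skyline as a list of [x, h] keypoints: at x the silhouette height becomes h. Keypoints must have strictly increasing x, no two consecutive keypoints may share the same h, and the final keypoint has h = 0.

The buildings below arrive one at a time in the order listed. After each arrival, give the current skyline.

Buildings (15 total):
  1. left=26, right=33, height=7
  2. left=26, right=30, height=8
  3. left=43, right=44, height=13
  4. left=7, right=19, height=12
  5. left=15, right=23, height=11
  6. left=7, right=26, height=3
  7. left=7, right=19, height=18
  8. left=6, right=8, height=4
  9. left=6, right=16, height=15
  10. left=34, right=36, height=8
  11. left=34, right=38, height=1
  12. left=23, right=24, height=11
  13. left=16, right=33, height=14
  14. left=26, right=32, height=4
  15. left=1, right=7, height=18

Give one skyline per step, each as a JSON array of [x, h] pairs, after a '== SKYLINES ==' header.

== SKYLINES ==
[[26,7],[33,0]]
[[26,8],[30,7],[33,0]]
[[26,8],[30,7],[33,0],[43,13],[44,0]]
[[7,12],[19,0],[26,8],[30,7],[33,0],[43,13],[44,0]]
[[7,12],[19,11],[23,0],[26,8],[30,7],[33,0],[43,13],[44,0]]
[[7,12],[19,11],[23,3],[26,8],[30,7],[33,0],[43,13],[44,0]]
[[7,18],[19,11],[23,3],[26,8],[30,7],[33,0],[43,13],[44,0]]
[[6,4],[7,18],[19,11],[23,3],[26,8],[30,7],[33,0],[43,13],[44,0]]
[[6,15],[7,18],[19,11],[23,3],[26,8],[30,7],[33,0],[43,13],[44,0]]
[[6,15],[7,18],[19,11],[23,3],[26,8],[30,7],[33,0],[34,8],[36,0],[43,13],[44,0]]
[[6,15],[7,18],[19,11],[23,3],[26,8],[30,7],[33,0],[34,8],[36,1],[38,0],[43,13],[44,0]]
[[6,15],[7,18],[19,11],[24,3],[26,8],[30,7],[33,0],[34,8],[36,1],[38,0],[43,13],[44,0]]
[[6,15],[7,18],[19,14],[33,0],[34,8],[36,1],[38,0],[43,13],[44,0]]
[[6,15],[7,18],[19,14],[33,0],[34,8],[36,1],[38,0],[43,13],[44,0]]
[[1,18],[19,14],[33,0],[34,8],[36,1],[38,0],[43,13],[44,0]]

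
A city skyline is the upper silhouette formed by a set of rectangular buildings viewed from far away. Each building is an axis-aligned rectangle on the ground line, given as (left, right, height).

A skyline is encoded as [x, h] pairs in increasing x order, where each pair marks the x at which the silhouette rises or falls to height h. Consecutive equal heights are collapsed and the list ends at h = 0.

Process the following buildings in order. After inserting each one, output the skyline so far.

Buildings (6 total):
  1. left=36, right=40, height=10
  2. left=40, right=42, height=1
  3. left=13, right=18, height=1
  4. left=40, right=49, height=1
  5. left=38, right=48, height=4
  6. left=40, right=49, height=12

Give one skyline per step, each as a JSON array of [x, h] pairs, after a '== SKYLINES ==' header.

== SKYLINES ==
[[36,10],[40,0]]
[[36,10],[40,1],[42,0]]
[[13,1],[18,0],[36,10],[40,1],[42,0]]
[[13,1],[18,0],[36,10],[40,1],[49,0]]
[[13,1],[18,0],[36,10],[40,4],[48,1],[49,0]]
[[13,1],[18,0],[36,10],[40,12],[49,0]]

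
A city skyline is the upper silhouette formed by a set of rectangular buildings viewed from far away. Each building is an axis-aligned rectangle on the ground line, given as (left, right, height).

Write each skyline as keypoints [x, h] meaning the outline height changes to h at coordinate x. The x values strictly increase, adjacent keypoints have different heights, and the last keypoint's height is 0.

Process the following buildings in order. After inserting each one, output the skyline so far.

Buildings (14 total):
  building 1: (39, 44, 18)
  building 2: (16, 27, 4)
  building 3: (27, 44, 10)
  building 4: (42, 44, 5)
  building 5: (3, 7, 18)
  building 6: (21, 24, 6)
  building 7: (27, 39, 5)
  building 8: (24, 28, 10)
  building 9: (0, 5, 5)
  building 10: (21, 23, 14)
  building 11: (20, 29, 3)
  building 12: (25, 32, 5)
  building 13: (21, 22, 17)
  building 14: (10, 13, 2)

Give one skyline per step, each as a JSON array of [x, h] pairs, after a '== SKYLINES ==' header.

== SKYLINES ==
[[39,18],[44,0]]
[[16,4],[27,0],[39,18],[44,0]]
[[16,4],[27,10],[39,18],[44,0]]
[[16,4],[27,10],[39,18],[44,0]]
[[3,18],[7,0],[16,4],[27,10],[39,18],[44,0]]
[[3,18],[7,0],[16,4],[21,6],[24,4],[27,10],[39,18],[44,0]]
[[3,18],[7,0],[16,4],[21,6],[24,4],[27,10],[39,18],[44,0]]
[[3,18],[7,0],[16,4],[21,6],[24,10],[39,18],[44,0]]
[[0,5],[3,18],[7,0],[16,4],[21,6],[24,10],[39,18],[44,0]]
[[0,5],[3,18],[7,0],[16,4],[21,14],[23,6],[24,10],[39,18],[44,0]]
[[0,5],[3,18],[7,0],[16,4],[21,14],[23,6],[24,10],[39,18],[44,0]]
[[0,5],[3,18],[7,0],[16,4],[21,14],[23,6],[24,10],[39,18],[44,0]]
[[0,5],[3,18],[7,0],[16,4],[21,17],[22,14],[23,6],[24,10],[39,18],[44,0]]
[[0,5],[3,18],[7,0],[10,2],[13,0],[16,4],[21,17],[22,14],[23,6],[24,10],[39,18],[44,0]]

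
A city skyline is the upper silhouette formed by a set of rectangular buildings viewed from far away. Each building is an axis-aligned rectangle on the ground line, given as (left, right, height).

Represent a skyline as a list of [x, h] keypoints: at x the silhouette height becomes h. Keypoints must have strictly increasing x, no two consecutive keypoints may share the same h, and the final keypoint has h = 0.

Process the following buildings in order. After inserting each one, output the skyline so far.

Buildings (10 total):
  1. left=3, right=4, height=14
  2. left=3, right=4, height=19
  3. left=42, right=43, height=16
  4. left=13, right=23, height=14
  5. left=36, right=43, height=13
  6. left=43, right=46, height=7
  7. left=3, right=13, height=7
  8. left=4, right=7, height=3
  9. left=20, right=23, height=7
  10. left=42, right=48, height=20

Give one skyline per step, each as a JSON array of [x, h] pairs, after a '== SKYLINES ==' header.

== SKYLINES ==
[[3,14],[4,0]]
[[3,19],[4,0]]
[[3,19],[4,0],[42,16],[43,0]]
[[3,19],[4,0],[13,14],[23,0],[42,16],[43,0]]
[[3,19],[4,0],[13,14],[23,0],[36,13],[42,16],[43,0]]
[[3,19],[4,0],[13,14],[23,0],[36,13],[42,16],[43,7],[46,0]]
[[3,19],[4,7],[13,14],[23,0],[36,13],[42,16],[43,7],[46,0]]
[[3,19],[4,7],[13,14],[23,0],[36,13],[42,16],[43,7],[46,0]]
[[3,19],[4,7],[13,14],[23,0],[36,13],[42,16],[43,7],[46,0]]
[[3,19],[4,7],[13,14],[23,0],[36,13],[42,20],[48,0]]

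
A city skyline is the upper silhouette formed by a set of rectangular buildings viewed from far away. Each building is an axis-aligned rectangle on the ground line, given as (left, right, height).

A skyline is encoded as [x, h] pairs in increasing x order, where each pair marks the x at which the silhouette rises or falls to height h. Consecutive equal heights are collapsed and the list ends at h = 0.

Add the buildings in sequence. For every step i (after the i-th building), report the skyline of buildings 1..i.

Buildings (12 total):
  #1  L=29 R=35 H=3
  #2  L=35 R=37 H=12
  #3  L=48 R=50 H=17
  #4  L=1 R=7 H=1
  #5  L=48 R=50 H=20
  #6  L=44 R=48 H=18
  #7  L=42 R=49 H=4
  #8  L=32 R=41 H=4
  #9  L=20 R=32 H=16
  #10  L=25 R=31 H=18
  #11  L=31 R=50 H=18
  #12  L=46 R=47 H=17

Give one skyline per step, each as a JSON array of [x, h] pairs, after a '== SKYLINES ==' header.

== SKYLINES ==
[[29,3],[35,0]]
[[29,3],[35,12],[37,0]]
[[29,3],[35,12],[37,0],[48,17],[50,0]]
[[1,1],[7,0],[29,3],[35,12],[37,0],[48,17],[50,0]]
[[1,1],[7,0],[29,3],[35,12],[37,0],[48,20],[50,0]]
[[1,1],[7,0],[29,3],[35,12],[37,0],[44,18],[48,20],[50,0]]
[[1,1],[7,0],[29,3],[35,12],[37,0],[42,4],[44,18],[48,20],[50,0]]
[[1,1],[7,0],[29,3],[32,4],[35,12],[37,4],[41,0],[42,4],[44,18],[48,20],[50,0]]
[[1,1],[7,0],[20,16],[32,4],[35,12],[37,4],[41,0],[42,4],[44,18],[48,20],[50,0]]
[[1,1],[7,0],[20,16],[25,18],[31,16],[32,4],[35,12],[37,4],[41,0],[42,4],[44,18],[48,20],[50,0]]
[[1,1],[7,0],[20,16],[25,18],[48,20],[50,0]]
[[1,1],[7,0],[20,16],[25,18],[48,20],[50,0]]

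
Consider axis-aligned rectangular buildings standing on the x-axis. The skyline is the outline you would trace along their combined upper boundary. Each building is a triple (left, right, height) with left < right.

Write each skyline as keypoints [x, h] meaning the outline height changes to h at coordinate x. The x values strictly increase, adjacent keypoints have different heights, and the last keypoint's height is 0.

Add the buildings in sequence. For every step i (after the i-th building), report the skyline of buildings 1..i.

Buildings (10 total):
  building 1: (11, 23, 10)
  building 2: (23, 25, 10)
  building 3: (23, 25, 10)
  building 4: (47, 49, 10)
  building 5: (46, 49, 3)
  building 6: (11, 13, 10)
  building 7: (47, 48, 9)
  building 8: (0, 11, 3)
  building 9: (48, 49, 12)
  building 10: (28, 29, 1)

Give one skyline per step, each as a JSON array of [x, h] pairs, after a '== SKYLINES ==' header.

== SKYLINES ==
[[11,10],[23,0]]
[[11,10],[25,0]]
[[11,10],[25,0]]
[[11,10],[25,0],[47,10],[49,0]]
[[11,10],[25,0],[46,3],[47,10],[49,0]]
[[11,10],[25,0],[46,3],[47,10],[49,0]]
[[11,10],[25,0],[46,3],[47,10],[49,0]]
[[0,3],[11,10],[25,0],[46,3],[47,10],[49,0]]
[[0,3],[11,10],[25,0],[46,3],[47,10],[48,12],[49,0]]
[[0,3],[11,10],[25,0],[28,1],[29,0],[46,3],[47,10],[48,12],[49,0]]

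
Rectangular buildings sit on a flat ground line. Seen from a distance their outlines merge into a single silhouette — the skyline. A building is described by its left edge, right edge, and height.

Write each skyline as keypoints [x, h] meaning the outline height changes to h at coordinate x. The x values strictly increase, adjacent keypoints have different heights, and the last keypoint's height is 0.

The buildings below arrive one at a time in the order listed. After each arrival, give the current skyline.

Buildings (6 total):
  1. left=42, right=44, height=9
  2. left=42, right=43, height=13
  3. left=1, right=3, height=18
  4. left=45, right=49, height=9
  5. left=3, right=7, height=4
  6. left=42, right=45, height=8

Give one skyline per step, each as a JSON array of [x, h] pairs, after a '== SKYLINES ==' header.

== SKYLINES ==
[[42,9],[44,0]]
[[42,13],[43,9],[44,0]]
[[1,18],[3,0],[42,13],[43,9],[44,0]]
[[1,18],[3,0],[42,13],[43,9],[44,0],[45,9],[49,0]]
[[1,18],[3,4],[7,0],[42,13],[43,9],[44,0],[45,9],[49,0]]
[[1,18],[3,4],[7,0],[42,13],[43,9],[44,8],[45,9],[49,0]]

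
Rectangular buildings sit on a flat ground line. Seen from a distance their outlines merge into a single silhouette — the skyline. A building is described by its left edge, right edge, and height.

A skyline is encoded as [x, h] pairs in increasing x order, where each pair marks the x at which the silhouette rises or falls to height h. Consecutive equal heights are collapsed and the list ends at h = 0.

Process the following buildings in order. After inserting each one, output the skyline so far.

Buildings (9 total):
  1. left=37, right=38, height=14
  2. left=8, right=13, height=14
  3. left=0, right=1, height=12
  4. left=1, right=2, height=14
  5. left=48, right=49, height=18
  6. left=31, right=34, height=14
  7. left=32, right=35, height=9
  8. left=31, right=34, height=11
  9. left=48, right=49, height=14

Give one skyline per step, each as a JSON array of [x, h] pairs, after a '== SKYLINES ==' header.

== SKYLINES ==
[[37,14],[38,0]]
[[8,14],[13,0],[37,14],[38,0]]
[[0,12],[1,0],[8,14],[13,0],[37,14],[38,0]]
[[0,12],[1,14],[2,0],[8,14],[13,0],[37,14],[38,0]]
[[0,12],[1,14],[2,0],[8,14],[13,0],[37,14],[38,0],[48,18],[49,0]]
[[0,12],[1,14],[2,0],[8,14],[13,0],[31,14],[34,0],[37,14],[38,0],[48,18],[49,0]]
[[0,12],[1,14],[2,0],[8,14],[13,0],[31,14],[34,9],[35,0],[37,14],[38,0],[48,18],[49,0]]
[[0,12],[1,14],[2,0],[8,14],[13,0],[31,14],[34,9],[35,0],[37,14],[38,0],[48,18],[49,0]]
[[0,12],[1,14],[2,0],[8,14],[13,0],[31,14],[34,9],[35,0],[37,14],[38,0],[48,18],[49,0]]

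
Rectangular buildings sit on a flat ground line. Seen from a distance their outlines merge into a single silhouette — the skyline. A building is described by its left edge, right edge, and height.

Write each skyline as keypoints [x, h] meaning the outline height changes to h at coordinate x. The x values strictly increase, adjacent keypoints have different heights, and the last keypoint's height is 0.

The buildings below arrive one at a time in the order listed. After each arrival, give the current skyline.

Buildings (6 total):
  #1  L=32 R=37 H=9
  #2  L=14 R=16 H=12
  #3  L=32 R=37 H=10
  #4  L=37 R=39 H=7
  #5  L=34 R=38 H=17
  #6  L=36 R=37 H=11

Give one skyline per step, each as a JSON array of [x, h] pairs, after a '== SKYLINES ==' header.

== SKYLINES ==
[[32,9],[37,0]]
[[14,12],[16,0],[32,9],[37,0]]
[[14,12],[16,0],[32,10],[37,0]]
[[14,12],[16,0],[32,10],[37,7],[39,0]]
[[14,12],[16,0],[32,10],[34,17],[38,7],[39,0]]
[[14,12],[16,0],[32,10],[34,17],[38,7],[39,0]]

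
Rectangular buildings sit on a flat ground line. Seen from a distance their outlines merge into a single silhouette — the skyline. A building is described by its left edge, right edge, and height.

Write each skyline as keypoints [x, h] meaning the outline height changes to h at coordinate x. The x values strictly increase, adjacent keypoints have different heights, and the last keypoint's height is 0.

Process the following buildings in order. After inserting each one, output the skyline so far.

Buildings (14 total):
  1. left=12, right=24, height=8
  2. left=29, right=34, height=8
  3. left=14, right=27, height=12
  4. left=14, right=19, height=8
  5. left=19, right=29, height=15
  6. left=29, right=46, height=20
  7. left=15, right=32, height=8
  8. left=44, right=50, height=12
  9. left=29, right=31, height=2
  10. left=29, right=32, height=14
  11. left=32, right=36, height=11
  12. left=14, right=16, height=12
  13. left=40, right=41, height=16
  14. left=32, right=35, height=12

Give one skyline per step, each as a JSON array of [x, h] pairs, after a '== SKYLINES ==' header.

== SKYLINES ==
[[12,8],[24,0]]
[[12,8],[24,0],[29,8],[34,0]]
[[12,8],[14,12],[27,0],[29,8],[34,0]]
[[12,8],[14,12],[27,0],[29,8],[34,0]]
[[12,8],[14,12],[19,15],[29,8],[34,0]]
[[12,8],[14,12],[19,15],[29,20],[46,0]]
[[12,8],[14,12],[19,15],[29,20],[46,0]]
[[12,8],[14,12],[19,15],[29,20],[46,12],[50,0]]
[[12,8],[14,12],[19,15],[29,20],[46,12],[50,0]]
[[12,8],[14,12],[19,15],[29,20],[46,12],[50,0]]
[[12,8],[14,12],[19,15],[29,20],[46,12],[50,0]]
[[12,8],[14,12],[19,15],[29,20],[46,12],[50,0]]
[[12,8],[14,12],[19,15],[29,20],[46,12],[50,0]]
[[12,8],[14,12],[19,15],[29,20],[46,12],[50,0]]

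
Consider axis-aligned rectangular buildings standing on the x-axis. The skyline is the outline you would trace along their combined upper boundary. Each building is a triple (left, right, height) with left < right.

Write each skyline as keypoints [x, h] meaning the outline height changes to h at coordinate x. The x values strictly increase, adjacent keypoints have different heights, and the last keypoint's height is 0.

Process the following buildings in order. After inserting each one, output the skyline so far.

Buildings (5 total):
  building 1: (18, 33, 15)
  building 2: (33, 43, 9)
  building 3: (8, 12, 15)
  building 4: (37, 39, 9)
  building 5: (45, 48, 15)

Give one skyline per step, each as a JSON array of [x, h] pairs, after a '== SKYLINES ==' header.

== SKYLINES ==
[[18,15],[33,0]]
[[18,15],[33,9],[43,0]]
[[8,15],[12,0],[18,15],[33,9],[43,0]]
[[8,15],[12,0],[18,15],[33,9],[43,0]]
[[8,15],[12,0],[18,15],[33,9],[43,0],[45,15],[48,0]]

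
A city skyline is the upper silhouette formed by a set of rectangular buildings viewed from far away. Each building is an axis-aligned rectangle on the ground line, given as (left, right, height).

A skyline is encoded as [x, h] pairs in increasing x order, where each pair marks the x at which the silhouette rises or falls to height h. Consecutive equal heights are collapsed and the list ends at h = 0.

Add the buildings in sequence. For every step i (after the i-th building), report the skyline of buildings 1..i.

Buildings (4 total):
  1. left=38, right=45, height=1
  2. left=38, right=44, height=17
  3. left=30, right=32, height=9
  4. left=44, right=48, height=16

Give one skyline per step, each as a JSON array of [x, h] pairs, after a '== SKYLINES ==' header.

== SKYLINES ==
[[38,1],[45,0]]
[[38,17],[44,1],[45,0]]
[[30,9],[32,0],[38,17],[44,1],[45,0]]
[[30,9],[32,0],[38,17],[44,16],[48,0]]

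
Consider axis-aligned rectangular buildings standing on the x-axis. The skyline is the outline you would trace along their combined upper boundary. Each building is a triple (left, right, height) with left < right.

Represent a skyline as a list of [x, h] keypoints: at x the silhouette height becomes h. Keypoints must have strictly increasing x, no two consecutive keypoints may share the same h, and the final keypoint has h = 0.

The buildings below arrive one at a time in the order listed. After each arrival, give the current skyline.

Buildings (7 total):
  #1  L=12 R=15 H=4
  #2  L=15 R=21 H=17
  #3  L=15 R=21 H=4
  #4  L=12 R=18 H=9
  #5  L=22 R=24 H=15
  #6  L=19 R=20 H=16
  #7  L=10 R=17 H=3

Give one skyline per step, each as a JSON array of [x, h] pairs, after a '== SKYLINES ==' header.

== SKYLINES ==
[[12,4],[15,0]]
[[12,4],[15,17],[21,0]]
[[12,4],[15,17],[21,0]]
[[12,9],[15,17],[21,0]]
[[12,9],[15,17],[21,0],[22,15],[24,0]]
[[12,9],[15,17],[21,0],[22,15],[24,0]]
[[10,3],[12,9],[15,17],[21,0],[22,15],[24,0]]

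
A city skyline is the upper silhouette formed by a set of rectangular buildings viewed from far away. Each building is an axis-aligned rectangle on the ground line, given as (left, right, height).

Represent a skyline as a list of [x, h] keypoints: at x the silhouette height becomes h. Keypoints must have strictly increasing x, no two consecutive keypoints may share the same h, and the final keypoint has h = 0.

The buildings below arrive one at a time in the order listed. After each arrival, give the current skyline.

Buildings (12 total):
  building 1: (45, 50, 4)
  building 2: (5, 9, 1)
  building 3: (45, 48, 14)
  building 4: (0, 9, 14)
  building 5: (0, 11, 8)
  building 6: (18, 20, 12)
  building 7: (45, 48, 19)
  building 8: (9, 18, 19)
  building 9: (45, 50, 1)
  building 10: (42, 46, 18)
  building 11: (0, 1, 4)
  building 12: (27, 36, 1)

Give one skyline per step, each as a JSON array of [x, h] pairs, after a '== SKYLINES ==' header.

== SKYLINES ==
[[45,4],[50,0]]
[[5,1],[9,0],[45,4],[50,0]]
[[5,1],[9,0],[45,14],[48,4],[50,0]]
[[0,14],[9,0],[45,14],[48,4],[50,0]]
[[0,14],[9,8],[11,0],[45,14],[48,4],[50,0]]
[[0,14],[9,8],[11,0],[18,12],[20,0],[45,14],[48,4],[50,0]]
[[0,14],[9,8],[11,0],[18,12],[20,0],[45,19],[48,4],[50,0]]
[[0,14],[9,19],[18,12],[20,0],[45,19],[48,4],[50,0]]
[[0,14],[9,19],[18,12],[20,0],[45,19],[48,4],[50,0]]
[[0,14],[9,19],[18,12],[20,0],[42,18],[45,19],[48,4],[50,0]]
[[0,14],[9,19],[18,12],[20,0],[42,18],[45,19],[48,4],[50,0]]
[[0,14],[9,19],[18,12],[20,0],[27,1],[36,0],[42,18],[45,19],[48,4],[50,0]]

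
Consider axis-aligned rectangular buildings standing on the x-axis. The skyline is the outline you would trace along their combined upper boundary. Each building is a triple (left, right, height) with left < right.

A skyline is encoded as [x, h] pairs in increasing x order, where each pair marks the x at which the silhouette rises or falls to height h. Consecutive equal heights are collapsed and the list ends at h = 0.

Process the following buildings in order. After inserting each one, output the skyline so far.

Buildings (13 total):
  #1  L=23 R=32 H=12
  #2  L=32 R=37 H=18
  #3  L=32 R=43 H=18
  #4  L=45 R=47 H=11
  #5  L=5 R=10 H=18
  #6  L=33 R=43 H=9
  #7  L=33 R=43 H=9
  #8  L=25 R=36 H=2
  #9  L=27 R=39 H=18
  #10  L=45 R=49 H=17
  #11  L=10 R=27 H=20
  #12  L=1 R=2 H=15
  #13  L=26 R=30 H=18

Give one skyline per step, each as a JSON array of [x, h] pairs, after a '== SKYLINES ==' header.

== SKYLINES ==
[[23,12],[32,0]]
[[23,12],[32,18],[37,0]]
[[23,12],[32,18],[43,0]]
[[23,12],[32,18],[43,0],[45,11],[47,0]]
[[5,18],[10,0],[23,12],[32,18],[43,0],[45,11],[47,0]]
[[5,18],[10,0],[23,12],[32,18],[43,0],[45,11],[47,0]]
[[5,18],[10,0],[23,12],[32,18],[43,0],[45,11],[47,0]]
[[5,18],[10,0],[23,12],[32,18],[43,0],[45,11],[47,0]]
[[5,18],[10,0],[23,12],[27,18],[43,0],[45,11],[47,0]]
[[5,18],[10,0],[23,12],[27,18],[43,0],[45,17],[49,0]]
[[5,18],[10,20],[27,18],[43,0],[45,17],[49,0]]
[[1,15],[2,0],[5,18],[10,20],[27,18],[43,0],[45,17],[49,0]]
[[1,15],[2,0],[5,18],[10,20],[27,18],[43,0],[45,17],[49,0]]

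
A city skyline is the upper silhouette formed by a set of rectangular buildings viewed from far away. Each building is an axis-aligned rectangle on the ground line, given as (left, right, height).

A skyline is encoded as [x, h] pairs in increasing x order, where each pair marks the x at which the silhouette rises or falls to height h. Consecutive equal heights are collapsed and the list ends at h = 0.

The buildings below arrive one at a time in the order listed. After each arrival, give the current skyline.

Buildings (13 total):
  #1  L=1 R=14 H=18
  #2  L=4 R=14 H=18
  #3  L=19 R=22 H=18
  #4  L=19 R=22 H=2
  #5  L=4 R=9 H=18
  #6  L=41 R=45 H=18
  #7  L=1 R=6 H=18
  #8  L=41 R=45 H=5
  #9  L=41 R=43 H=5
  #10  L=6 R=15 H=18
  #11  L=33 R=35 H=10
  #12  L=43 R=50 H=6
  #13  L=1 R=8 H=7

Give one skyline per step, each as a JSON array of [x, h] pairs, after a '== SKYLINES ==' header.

== SKYLINES ==
[[1,18],[14,0]]
[[1,18],[14,0]]
[[1,18],[14,0],[19,18],[22,0]]
[[1,18],[14,0],[19,18],[22,0]]
[[1,18],[14,0],[19,18],[22,0]]
[[1,18],[14,0],[19,18],[22,0],[41,18],[45,0]]
[[1,18],[14,0],[19,18],[22,0],[41,18],[45,0]]
[[1,18],[14,0],[19,18],[22,0],[41,18],[45,0]]
[[1,18],[14,0],[19,18],[22,0],[41,18],[45,0]]
[[1,18],[15,0],[19,18],[22,0],[41,18],[45,0]]
[[1,18],[15,0],[19,18],[22,0],[33,10],[35,0],[41,18],[45,0]]
[[1,18],[15,0],[19,18],[22,0],[33,10],[35,0],[41,18],[45,6],[50,0]]
[[1,18],[15,0],[19,18],[22,0],[33,10],[35,0],[41,18],[45,6],[50,0]]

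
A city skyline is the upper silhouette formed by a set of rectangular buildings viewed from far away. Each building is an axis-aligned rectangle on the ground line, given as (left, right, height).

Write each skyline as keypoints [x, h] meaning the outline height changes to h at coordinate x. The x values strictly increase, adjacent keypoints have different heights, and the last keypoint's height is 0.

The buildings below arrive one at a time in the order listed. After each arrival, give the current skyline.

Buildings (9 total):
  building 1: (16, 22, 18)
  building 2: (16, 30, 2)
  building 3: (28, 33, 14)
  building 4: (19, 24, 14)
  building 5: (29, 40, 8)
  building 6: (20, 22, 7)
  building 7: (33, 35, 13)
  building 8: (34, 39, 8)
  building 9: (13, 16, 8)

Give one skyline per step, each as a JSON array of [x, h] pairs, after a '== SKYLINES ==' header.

== SKYLINES ==
[[16,18],[22,0]]
[[16,18],[22,2],[30,0]]
[[16,18],[22,2],[28,14],[33,0]]
[[16,18],[22,14],[24,2],[28,14],[33,0]]
[[16,18],[22,14],[24,2],[28,14],[33,8],[40,0]]
[[16,18],[22,14],[24,2],[28,14],[33,8],[40,0]]
[[16,18],[22,14],[24,2],[28,14],[33,13],[35,8],[40,0]]
[[16,18],[22,14],[24,2],[28,14],[33,13],[35,8],[40,0]]
[[13,8],[16,18],[22,14],[24,2],[28,14],[33,13],[35,8],[40,0]]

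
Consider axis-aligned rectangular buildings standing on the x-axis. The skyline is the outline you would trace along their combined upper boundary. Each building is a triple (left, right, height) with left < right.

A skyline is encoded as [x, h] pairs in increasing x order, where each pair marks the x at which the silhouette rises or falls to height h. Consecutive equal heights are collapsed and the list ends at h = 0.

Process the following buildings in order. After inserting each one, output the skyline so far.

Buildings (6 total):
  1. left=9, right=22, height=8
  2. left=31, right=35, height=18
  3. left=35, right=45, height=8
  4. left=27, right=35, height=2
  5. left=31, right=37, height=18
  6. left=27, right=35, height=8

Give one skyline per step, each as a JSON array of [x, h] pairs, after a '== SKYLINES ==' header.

== SKYLINES ==
[[9,8],[22,0]]
[[9,8],[22,0],[31,18],[35,0]]
[[9,8],[22,0],[31,18],[35,8],[45,0]]
[[9,8],[22,0],[27,2],[31,18],[35,8],[45,0]]
[[9,8],[22,0],[27,2],[31,18],[37,8],[45,0]]
[[9,8],[22,0],[27,8],[31,18],[37,8],[45,0]]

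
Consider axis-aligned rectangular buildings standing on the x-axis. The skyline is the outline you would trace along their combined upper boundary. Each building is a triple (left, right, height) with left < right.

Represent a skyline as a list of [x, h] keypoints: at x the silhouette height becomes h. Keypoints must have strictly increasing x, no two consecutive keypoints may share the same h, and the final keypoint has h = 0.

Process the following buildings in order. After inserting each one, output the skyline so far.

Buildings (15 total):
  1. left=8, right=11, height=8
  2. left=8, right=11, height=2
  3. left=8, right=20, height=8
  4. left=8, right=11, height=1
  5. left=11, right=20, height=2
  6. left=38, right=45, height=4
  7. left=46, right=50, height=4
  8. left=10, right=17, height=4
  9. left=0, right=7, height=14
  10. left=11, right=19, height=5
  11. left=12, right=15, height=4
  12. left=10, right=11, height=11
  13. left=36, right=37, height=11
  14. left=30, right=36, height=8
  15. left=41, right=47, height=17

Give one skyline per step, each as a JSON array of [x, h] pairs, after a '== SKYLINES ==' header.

== SKYLINES ==
[[8,8],[11,0]]
[[8,8],[11,0]]
[[8,8],[20,0]]
[[8,8],[20,0]]
[[8,8],[20,0]]
[[8,8],[20,0],[38,4],[45,0]]
[[8,8],[20,0],[38,4],[45,0],[46,4],[50,0]]
[[8,8],[20,0],[38,4],[45,0],[46,4],[50,0]]
[[0,14],[7,0],[8,8],[20,0],[38,4],[45,0],[46,4],[50,0]]
[[0,14],[7,0],[8,8],[20,0],[38,4],[45,0],[46,4],[50,0]]
[[0,14],[7,0],[8,8],[20,0],[38,4],[45,0],[46,4],[50,0]]
[[0,14],[7,0],[8,8],[10,11],[11,8],[20,0],[38,4],[45,0],[46,4],[50,0]]
[[0,14],[7,0],[8,8],[10,11],[11,8],[20,0],[36,11],[37,0],[38,4],[45,0],[46,4],[50,0]]
[[0,14],[7,0],[8,8],[10,11],[11,8],[20,0],[30,8],[36,11],[37,0],[38,4],[45,0],[46,4],[50,0]]
[[0,14],[7,0],[8,8],[10,11],[11,8],[20,0],[30,8],[36,11],[37,0],[38,4],[41,17],[47,4],[50,0]]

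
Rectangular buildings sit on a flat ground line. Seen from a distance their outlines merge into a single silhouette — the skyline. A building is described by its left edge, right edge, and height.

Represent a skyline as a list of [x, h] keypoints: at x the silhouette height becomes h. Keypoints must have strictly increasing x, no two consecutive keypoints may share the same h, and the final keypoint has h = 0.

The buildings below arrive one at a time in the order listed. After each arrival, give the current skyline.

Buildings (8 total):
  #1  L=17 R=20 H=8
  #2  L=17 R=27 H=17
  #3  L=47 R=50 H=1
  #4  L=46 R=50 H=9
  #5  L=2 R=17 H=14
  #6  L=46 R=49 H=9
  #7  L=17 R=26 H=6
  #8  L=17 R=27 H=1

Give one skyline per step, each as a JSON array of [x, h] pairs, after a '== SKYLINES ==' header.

== SKYLINES ==
[[17,8],[20,0]]
[[17,17],[27,0]]
[[17,17],[27,0],[47,1],[50,0]]
[[17,17],[27,0],[46,9],[50,0]]
[[2,14],[17,17],[27,0],[46,9],[50,0]]
[[2,14],[17,17],[27,0],[46,9],[50,0]]
[[2,14],[17,17],[27,0],[46,9],[50,0]]
[[2,14],[17,17],[27,0],[46,9],[50,0]]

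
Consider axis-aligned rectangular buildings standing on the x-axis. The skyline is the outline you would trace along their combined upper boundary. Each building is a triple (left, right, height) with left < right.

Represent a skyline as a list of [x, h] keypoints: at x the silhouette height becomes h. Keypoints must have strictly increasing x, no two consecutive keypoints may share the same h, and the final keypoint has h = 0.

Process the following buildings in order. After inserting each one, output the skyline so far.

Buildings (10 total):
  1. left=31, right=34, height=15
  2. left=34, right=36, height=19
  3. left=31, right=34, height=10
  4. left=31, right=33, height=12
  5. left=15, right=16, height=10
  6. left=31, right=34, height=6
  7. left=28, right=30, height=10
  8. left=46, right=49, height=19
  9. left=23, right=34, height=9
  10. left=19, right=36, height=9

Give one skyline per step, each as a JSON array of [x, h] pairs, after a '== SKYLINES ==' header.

== SKYLINES ==
[[31,15],[34,0]]
[[31,15],[34,19],[36,0]]
[[31,15],[34,19],[36,0]]
[[31,15],[34,19],[36,0]]
[[15,10],[16,0],[31,15],[34,19],[36,0]]
[[15,10],[16,0],[31,15],[34,19],[36,0]]
[[15,10],[16,0],[28,10],[30,0],[31,15],[34,19],[36,0]]
[[15,10],[16,0],[28,10],[30,0],[31,15],[34,19],[36,0],[46,19],[49,0]]
[[15,10],[16,0],[23,9],[28,10],[30,9],[31,15],[34,19],[36,0],[46,19],[49,0]]
[[15,10],[16,0],[19,9],[28,10],[30,9],[31,15],[34,19],[36,0],[46,19],[49,0]]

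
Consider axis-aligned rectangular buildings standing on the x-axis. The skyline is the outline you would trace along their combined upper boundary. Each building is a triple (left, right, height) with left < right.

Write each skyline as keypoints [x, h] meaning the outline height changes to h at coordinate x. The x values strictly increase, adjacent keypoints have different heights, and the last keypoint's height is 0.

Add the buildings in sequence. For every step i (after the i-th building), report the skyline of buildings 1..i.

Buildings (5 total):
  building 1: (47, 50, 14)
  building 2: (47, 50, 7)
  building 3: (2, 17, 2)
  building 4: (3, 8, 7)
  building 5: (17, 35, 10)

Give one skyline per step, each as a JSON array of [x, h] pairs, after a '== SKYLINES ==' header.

== SKYLINES ==
[[47,14],[50,0]]
[[47,14],[50,0]]
[[2,2],[17,0],[47,14],[50,0]]
[[2,2],[3,7],[8,2],[17,0],[47,14],[50,0]]
[[2,2],[3,7],[8,2],[17,10],[35,0],[47,14],[50,0]]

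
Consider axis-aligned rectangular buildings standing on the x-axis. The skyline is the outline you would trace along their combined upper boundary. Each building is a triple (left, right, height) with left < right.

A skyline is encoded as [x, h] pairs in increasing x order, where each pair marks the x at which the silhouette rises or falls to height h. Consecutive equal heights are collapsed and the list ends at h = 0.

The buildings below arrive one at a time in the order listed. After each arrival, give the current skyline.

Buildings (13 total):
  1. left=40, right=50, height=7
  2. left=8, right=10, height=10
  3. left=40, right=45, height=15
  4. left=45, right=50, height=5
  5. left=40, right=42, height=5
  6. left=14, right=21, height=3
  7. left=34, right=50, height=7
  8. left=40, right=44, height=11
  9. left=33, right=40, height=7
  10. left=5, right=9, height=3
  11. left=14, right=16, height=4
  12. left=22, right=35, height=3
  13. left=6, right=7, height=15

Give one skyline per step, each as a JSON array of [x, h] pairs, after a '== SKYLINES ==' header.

== SKYLINES ==
[[40,7],[50,0]]
[[8,10],[10,0],[40,7],[50,0]]
[[8,10],[10,0],[40,15],[45,7],[50,0]]
[[8,10],[10,0],[40,15],[45,7],[50,0]]
[[8,10],[10,0],[40,15],[45,7],[50,0]]
[[8,10],[10,0],[14,3],[21,0],[40,15],[45,7],[50,0]]
[[8,10],[10,0],[14,3],[21,0],[34,7],[40,15],[45,7],[50,0]]
[[8,10],[10,0],[14,3],[21,0],[34,7],[40,15],[45,7],[50,0]]
[[8,10],[10,0],[14,3],[21,0],[33,7],[40,15],[45,7],[50,0]]
[[5,3],[8,10],[10,0],[14,3],[21,0],[33,7],[40,15],[45,7],[50,0]]
[[5,3],[8,10],[10,0],[14,4],[16,3],[21,0],[33,7],[40,15],[45,7],[50,0]]
[[5,3],[8,10],[10,0],[14,4],[16,3],[21,0],[22,3],[33,7],[40,15],[45,7],[50,0]]
[[5,3],[6,15],[7,3],[8,10],[10,0],[14,4],[16,3],[21,0],[22,3],[33,7],[40,15],[45,7],[50,0]]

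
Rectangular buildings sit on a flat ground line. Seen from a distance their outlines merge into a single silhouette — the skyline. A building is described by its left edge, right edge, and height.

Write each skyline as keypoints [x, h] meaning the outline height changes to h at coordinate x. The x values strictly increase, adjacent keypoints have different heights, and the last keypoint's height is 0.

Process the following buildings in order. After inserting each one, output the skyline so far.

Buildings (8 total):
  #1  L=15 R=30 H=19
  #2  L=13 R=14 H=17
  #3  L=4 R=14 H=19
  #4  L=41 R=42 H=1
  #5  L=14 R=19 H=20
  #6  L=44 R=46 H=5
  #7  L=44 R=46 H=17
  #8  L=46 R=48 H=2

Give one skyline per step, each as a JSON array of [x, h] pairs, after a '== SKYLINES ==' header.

== SKYLINES ==
[[15,19],[30,0]]
[[13,17],[14,0],[15,19],[30,0]]
[[4,19],[14,0],[15,19],[30,0]]
[[4,19],[14,0],[15,19],[30,0],[41,1],[42,0]]
[[4,19],[14,20],[19,19],[30,0],[41,1],[42,0]]
[[4,19],[14,20],[19,19],[30,0],[41,1],[42,0],[44,5],[46,0]]
[[4,19],[14,20],[19,19],[30,0],[41,1],[42,0],[44,17],[46,0]]
[[4,19],[14,20],[19,19],[30,0],[41,1],[42,0],[44,17],[46,2],[48,0]]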